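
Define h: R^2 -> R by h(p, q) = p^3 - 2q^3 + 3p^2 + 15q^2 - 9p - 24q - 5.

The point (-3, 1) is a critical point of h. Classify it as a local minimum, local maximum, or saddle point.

saddle point

The mixed partial ∂²h/∂p∂q is 0, so the Hessian at any point is diag(h_pp, h_qq) = diag(6(p + 1), 6(-2q + 5)).
At (-3, 1): H = diag(-12, 18).
The eigenvalues have opposite signs, so H is indefinite: a saddle point.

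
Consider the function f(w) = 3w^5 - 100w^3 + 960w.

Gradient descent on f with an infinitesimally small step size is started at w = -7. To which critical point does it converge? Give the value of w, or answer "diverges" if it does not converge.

f'(w) = 15(w - 4)(w - 2)(w + 2)(w + 4), so f'(-7) = 22275.
Gradient descent moves in the -f' direction, i.e. w is decreasing.
There is no critical point below w=-7, and f' keeps the same sign, so the iterate runs off to −∞.

diverges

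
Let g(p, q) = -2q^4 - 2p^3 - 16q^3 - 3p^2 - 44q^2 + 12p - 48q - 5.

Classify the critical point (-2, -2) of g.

local minimum

The mixed partial ∂²g/∂p∂q is 0, so the Hessian at any point is diag(g_pp, g_qq) = diag(-6(2p + 1), -8(3q^2 + 12q + 11)).
At (-2, -2): H = diag(18, 8).
Both eigenvalues are positive, so H is positive definite: a local minimum.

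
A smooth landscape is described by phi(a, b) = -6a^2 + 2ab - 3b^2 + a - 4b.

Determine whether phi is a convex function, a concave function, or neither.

phi is quadratic, so its Hessian is the constant matrix H = [[-12, 2], [2, -6]].
det(H) = 68, tr(H) = -18.
det(H) > 0 and tr(H) < 0, so H is negative definite everywhere: concave.

concave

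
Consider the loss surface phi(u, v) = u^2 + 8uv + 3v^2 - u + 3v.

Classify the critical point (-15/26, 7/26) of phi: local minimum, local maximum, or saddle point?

saddle point

The Hessian of phi is constant: H = [[2, 8], [8, 6]].
det(H) = 2·6 − 8² = -52.
Since det(H) < 0, H is indefinite and the critical point is a saddle point.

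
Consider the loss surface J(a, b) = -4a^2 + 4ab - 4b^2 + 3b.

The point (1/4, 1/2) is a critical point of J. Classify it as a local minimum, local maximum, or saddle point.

The Hessian of J is constant: H = [[-8, 4], [4, -8]].
det(H) = (-8)·(-8) − 4² = 48.
det(H) > 0 and tr(H) = -16 < 0, so H is negative definite and the point is a local maximum.

local maximum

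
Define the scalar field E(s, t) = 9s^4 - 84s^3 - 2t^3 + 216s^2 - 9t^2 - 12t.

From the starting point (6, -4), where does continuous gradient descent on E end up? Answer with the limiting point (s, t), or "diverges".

(4, -2)

E is separable, so gradient descent decouples: s follows -∂E/∂s, t follows -∂E/∂t.
∂E/∂s = 36s(s - 4)(s - 3); at s=6 this is 1296, so s decreases.
∂E/∂t = -6(t + 1)(t + 2); at t=-4 this is -36, so t increases.
s converges to its nearest critical value 4 (a local min of the s-part); t converges to -2. The iterate converges to (4, -2).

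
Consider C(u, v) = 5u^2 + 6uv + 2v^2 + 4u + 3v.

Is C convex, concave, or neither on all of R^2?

convex

C is quadratic, so its Hessian is the constant matrix H = [[10, 6], [6, 4]].
det(H) = 4, tr(H) = 14.
det(H) > 0 and tr(H) > 0, so H is positive definite everywhere: convex.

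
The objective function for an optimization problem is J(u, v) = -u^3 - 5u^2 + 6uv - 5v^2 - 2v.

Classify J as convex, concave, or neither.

neither

The term -u^3 is cubic, so the Hessian is not constant.
∂²J/∂u² = -6u - 10, which takes both signs as u varies (negative for sufficiently large u). A diagonal entry of the Hessian changing sign means the Hessian is neither positive- nor negative-semidefinite on all of R^2.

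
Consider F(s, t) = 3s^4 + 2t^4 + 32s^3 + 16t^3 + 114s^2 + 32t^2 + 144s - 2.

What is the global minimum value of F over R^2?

F(s,t) separates as P(s) + Q(t) − 2, so its minimum is min P + min Q − 2.
P'(s) = 12(s + 1)(s + 3)(s + 4) vanishes at s ∈ {-4, -3, -1}; Q'(t) = 8t(t + 2)(t + 4) vanishes at t ∈ {-4, -2, 0}.
Local minima of P (where P''>0): P(-4)=-32, P(-1)=-59. Local minima of Q: Q(-4)=0, Q(0)=0.
So the global minimum of F is P(-1) + Q(-4) − 2 = -59 + 0 − 2 = -61, attained at (-1, -4).

-61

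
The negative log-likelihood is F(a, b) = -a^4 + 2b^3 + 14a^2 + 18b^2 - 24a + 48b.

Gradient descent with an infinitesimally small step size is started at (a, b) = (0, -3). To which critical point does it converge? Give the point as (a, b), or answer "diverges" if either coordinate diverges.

F is separable, so gradient descent decouples: a follows -∂F/∂a, b follows -∂F/∂b.
∂F/∂a = -4(a - 2)(a - 1)(a + 3); at a=0 this is -24, so a increases.
∂F/∂b = 6(b + 2)(b + 4); at b=-3 this is -6, so b increases.
a converges to its nearest critical value 1 (a local min of the a-part); b converges to -2. The iterate converges to (1, -2).

(1, -2)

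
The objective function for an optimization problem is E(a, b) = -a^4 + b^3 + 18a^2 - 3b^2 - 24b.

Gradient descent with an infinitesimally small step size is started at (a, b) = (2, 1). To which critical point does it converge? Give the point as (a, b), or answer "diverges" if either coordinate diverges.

(0, 4)

E is separable, so gradient descent decouples: a follows -∂E/∂a, b follows -∂E/∂b.
∂E/∂a = -4a(a - 3)(a + 3); at a=2 this is 40, so a decreases.
∂E/∂b = 3(b - 4)(b + 2); at b=1 this is -27, so b increases.
a converges to its nearest critical value 0 (a local min of the a-part); b converges to 4. The iterate converges to (0, 4).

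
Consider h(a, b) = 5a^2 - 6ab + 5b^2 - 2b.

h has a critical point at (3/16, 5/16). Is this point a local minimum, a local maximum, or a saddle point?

local minimum

The Hessian of h is constant: H = [[10, -6], [-6, 10]].
det(H) = 10·10 − (-6)² = 64.
det(H) > 0 and tr(H) = 20 > 0, so H is positive definite and the point is a local minimum.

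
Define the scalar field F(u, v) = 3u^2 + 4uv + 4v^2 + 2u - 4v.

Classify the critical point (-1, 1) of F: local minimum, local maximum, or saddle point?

local minimum

The Hessian of F is constant: H = [[6, 4], [4, 8]].
det(H) = 6·8 − 4² = 32.
det(H) > 0 and tr(H) = 14 > 0, so H is positive definite and the point is a local minimum.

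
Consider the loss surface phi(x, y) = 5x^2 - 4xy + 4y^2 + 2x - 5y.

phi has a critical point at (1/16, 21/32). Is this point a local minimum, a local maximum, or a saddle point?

The Hessian of phi is constant: H = [[10, -4], [-4, 8]].
det(H) = 10·8 − (-4)² = 64.
det(H) > 0 and tr(H) = 18 > 0, so H is positive definite and the point is a local minimum.

local minimum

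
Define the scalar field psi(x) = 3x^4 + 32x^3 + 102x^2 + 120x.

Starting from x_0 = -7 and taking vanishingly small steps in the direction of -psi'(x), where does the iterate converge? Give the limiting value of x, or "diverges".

psi'(x) = 12(x + 1)(x + 2)(x + 5), so psi'(-7) = -720.
Gradient descent moves in the -psi' direction, i.e. x is increasing.
The nearest critical point in that direction is x = -5, where psi'' = 144 > 0 (a local minimum). The iterate converges there.

-5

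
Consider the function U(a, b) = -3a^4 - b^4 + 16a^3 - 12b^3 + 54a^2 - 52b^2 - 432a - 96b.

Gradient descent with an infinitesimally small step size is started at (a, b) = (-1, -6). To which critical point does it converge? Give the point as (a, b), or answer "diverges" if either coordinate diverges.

diverges

U is separable, so gradient descent decouples: a follows -∂U/∂a, b follows -∂U/∂b.
∂U/∂a = -12(a - 4)(a - 3)(a + 3); at a=-1 this is -480, so a increases.
∂U/∂b = -4(b + 2)(b + 3)(b + 4); at b=-6 this is 96, so b decreases.
The b-coordinate has no critical point in that direction and runs off to infinity.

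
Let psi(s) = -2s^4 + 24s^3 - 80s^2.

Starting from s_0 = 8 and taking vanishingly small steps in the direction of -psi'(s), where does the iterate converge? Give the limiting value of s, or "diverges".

psi'(s) = -8s(s - 5)(s - 4), so psi'(8) = -768.
Gradient descent moves in the -psi' direction, i.e. s is increasing.
There is no critical point above s=8, and psi' keeps the same sign, so the iterate runs off to +∞.

diverges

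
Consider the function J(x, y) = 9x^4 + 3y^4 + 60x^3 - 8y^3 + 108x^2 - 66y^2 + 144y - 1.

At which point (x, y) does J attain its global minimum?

J(x,y) separates as P(x) + Q(y) − 1, so its minimum is min P + min Q − 1.
P'(x) = 36x(x + 2)(x + 3) vanishes at x ∈ {-3, -2, 0}; Q'(y) = 12(y - 4)(y - 1)(y + 3) vanishes at y ∈ {-3, 1, 4}.
Local minima of P (where P''>0): P(-3)=81, P(0)=0. Local minima of Q: Q(-3)=-567, Q(4)=-224.
So the global minimum of J is P(0) + Q(-3) − 1 = 0 − 567 − 1 = -568, attained at (0, -3).

(0, -3)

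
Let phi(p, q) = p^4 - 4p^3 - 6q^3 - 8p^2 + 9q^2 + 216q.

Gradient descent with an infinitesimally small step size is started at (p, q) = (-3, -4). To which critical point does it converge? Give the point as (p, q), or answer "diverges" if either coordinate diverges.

(-1, -3)

phi is separable, so gradient descent decouples: p follows -∂phi/∂p, q follows -∂phi/∂q.
∂phi/∂p = 4p(p - 4)(p + 1); at p=-3 this is -168, so p increases.
∂phi/∂q = -18(q - 4)(q + 3); at q=-4 this is -144, so q increases.
p converges to its nearest critical value -1 (a local min of the p-part); q converges to -3. The iterate converges to (-1, -3).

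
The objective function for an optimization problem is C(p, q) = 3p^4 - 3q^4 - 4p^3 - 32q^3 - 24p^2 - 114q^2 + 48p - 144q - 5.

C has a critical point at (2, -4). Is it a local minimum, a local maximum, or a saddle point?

saddle point

The mixed partial ∂²C/∂p∂q is 0, so the Hessian at any point is diag(C_pp, C_qq) = diag(12(3p^2 - 2p - 4), -12(3q^2 + 16q + 19)).
At (2, -4): H = diag(48, -36).
The eigenvalues have opposite signs, so H is indefinite: a saddle point.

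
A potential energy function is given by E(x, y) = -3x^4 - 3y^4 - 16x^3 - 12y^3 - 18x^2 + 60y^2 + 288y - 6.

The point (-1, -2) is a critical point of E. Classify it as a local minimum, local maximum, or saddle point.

The mixed partial ∂²E/∂x∂y is 0, so the Hessian at any point is diag(E_xx, E_yy) = diag(-12(3x^2 + 8x + 3), 12(-3y^2 - 6y + 10)).
At (-1, -2): H = diag(24, 120).
Both eigenvalues are positive, so H is positive definite: a local minimum.

local minimum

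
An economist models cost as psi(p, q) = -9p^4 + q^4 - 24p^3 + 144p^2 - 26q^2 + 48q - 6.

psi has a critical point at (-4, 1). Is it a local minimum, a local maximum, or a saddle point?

The mixed partial ∂²psi/∂p∂q is 0, so the Hessian at any point is diag(psi_pp, psi_qq) = diag(36(-3p^2 - 4p + 8), 4(3q^2 - 13)).
At (-4, 1): H = diag(-864, -40).
Both eigenvalues are negative, so H is negative definite: a local maximum.

local maximum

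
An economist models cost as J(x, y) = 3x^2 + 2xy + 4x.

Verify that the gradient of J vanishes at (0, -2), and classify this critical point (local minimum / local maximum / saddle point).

saddle point

∇J = (6x + 2y + 4, 2x); substituting (0, -2) gives ∇J = (0, 0), so (0, -2) is indeed a critical point.
The Hessian of J is constant: H = [[6, 2], [2, 0]].
det(H) = 6·0 − 2² = -4.
Since det(H) < 0, H is indefinite and the critical point is a saddle point.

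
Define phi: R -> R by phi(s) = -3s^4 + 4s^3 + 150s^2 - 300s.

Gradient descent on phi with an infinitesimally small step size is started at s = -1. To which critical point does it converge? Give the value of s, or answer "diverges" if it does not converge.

phi'(s) = -12(s - 5)(s - 1)(s + 5), so phi'(-1) = -576.
Gradient descent moves in the -phi' direction, i.e. s is increasing.
The nearest critical point in that direction is s = 1, where phi'' = 288 > 0 (a local minimum). The iterate converges there.

1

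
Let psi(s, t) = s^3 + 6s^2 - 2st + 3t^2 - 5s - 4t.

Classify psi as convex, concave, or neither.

The term s^3 is cubic, so the Hessian is not constant.
∂²psi/∂s² = 6s + 12, which takes both signs as s varies (negative for sufficiently negative s). A diagonal entry of the Hessian changing sign means the Hessian is neither positive- nor negative-semidefinite on all of R^2.

neither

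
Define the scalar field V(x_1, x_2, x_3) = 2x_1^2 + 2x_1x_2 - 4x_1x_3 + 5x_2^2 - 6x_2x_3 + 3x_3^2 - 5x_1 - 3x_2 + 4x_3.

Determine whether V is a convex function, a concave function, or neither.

V is quadratic, so its Hessian is the constant matrix H = [[4, 2, -4], [2, 10, -6], [-4, -6, 6]].
Leading principal minors: 4, 36, 8.
All positive ⇒ H ≻ 0 ⇒ convex.

convex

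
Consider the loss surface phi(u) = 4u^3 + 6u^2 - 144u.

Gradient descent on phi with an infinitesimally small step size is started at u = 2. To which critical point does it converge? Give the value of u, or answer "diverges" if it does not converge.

3

phi'(u) = 12(u - 3)(u + 4), so phi'(2) = -72.
Gradient descent moves in the -phi' direction, i.e. u is increasing.
The nearest critical point in that direction is u = 3, where phi'' = 84 > 0 (a local minimum). The iterate converges there.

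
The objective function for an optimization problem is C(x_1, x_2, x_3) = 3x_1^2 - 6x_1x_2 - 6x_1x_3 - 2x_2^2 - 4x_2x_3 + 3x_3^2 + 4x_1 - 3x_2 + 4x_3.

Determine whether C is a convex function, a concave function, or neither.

C is quadratic, so its Hessian is the constant matrix H = [[6, -6, -6], [-6, -4, -4], [-6, -4, 6]].
Leading principal minors: 6, -60, -600.
Neither pattern holds ⇒ H is indefinite ⇒ neither convex nor concave.

neither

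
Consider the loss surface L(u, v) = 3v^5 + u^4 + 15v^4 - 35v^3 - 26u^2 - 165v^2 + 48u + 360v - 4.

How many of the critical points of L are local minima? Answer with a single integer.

L separates as a function of u plus a function of v, so ∇L=0 decouples.
∂L/∂u = 4(u - 3)(u - 1)(u + 4) = 0 at u ∈ {-4, 1, 3}; ∂L/∂v = 15(v - 2)(v - 1)(v + 3)(v + 4) = 0 at v ∈ {-4, -3, 1, 2}.
The Hessian is diagonal: diag(L_uu, L_vv). Second derivatives: L_uu(-4)=140, L_uu(1)=-40, L_uu(3)=56; L_vv(-4)=-450, L_vv(-3)=300, L_vv(1)=-300, L_vv(2)=450.
Local minima occur where both diagonal entries positive: (-4, -3), (-4, 2), (3, -3), (3, 2). Count: 4.

4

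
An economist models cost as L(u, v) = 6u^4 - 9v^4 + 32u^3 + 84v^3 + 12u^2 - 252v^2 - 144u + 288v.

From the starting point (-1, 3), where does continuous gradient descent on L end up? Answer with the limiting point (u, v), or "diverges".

(1, 2)

L is separable, so gradient descent decouples: u follows -∂L/∂u, v follows -∂L/∂v.
∂L/∂u = 24(u - 1)(u + 2)(u + 3); at u=-1 this is -96, so u increases.
∂L/∂v = -36(v - 4)(v - 2)(v - 1); at v=3 this is 72, so v decreases.
u converges to its nearest critical value 1 (a local min of the u-part); v converges to 2. The iterate converges to (1, 2).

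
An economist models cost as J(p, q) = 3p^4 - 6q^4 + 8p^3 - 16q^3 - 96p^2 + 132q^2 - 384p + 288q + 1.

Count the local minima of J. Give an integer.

J separates as a function of p plus a function of q, so ∇J=0 decouples.
∂J/∂p = 12(p - 4)(p + 2)(p + 4) = 0 at p ∈ {-4, -2, 4}; ∂J/∂q = -24(q - 3)(q + 1)(q + 4) = 0 at q ∈ {-4, -1, 3}.
The Hessian is diagonal: diag(J_pp, J_qq). Second derivatives: J_pp(-4)=192, J_pp(-2)=-144, J_pp(4)=576; J_qq(-4)=-504, J_qq(-1)=288, J_qq(3)=-672.
Local minima occur where both diagonal entries positive: (-4, -1), (4, -1). Count: 2.

2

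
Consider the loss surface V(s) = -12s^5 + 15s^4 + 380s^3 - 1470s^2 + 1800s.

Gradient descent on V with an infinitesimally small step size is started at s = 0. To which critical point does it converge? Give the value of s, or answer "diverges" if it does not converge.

V'(s) = -60(s - 3)(s - 2)(s - 1)(s + 5), so V'(0) = 1800.
Gradient descent moves in the -V' direction, i.e. s is decreasing.
The nearest critical point in that direction is s = -5, where V'' = 20160 > 0 (a local minimum). The iterate converges there.

-5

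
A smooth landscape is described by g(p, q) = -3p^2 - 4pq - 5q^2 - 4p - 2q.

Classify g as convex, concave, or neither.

concave

g is quadratic, so its Hessian is the constant matrix H = [[-6, -4], [-4, -10]].
det(H) = 44, tr(H) = -16.
det(H) > 0 and tr(H) < 0, so H is negative definite everywhere: concave.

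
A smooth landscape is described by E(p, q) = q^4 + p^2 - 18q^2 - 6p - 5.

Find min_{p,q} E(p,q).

-95

E(p,q) separates as A(p) + B(q) − 5, so its minimum is min A + min B − 5.
A'(p) = 2p - 6 vanishes at p ∈ {3}; B'(q) = 4q(q - 3)(q + 3) vanishes at q ∈ {-3, 0, 3}.
Local minima of A (where A''>0): A(3)=-9. Local minima of B: B(-3)=-81, B(3)=-81.
So the global minimum of E is A(3) + B(-3) − 5 = -9 − 81 − 5 = -95, attained at (3, -3).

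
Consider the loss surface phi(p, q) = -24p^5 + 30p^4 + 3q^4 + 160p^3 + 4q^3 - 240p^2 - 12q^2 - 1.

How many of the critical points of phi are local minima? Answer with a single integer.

4

phi separates as a function of p plus a function of q, so ∇phi=0 decouples.
∂phi/∂p = -120p(p - 2)(p - 1)(p + 2) = 0 at p ∈ {-2, 0, 1, 2}; ∂phi/∂q = 12q(q - 1)(q + 2) = 0 at q ∈ {-2, 0, 1}.
The Hessian is diagonal: diag(phi_pp, phi_qq). Second derivatives: phi_pp(-2)=2880, phi_pp(0)=-480, phi_pp(1)=360, phi_pp(2)=-960; phi_qq(-2)=72, phi_qq(0)=-24, phi_qq(1)=36.
Local minima occur where both diagonal entries positive: (-2, -2), (-2, 1), (1, -2), (1, 1). Count: 4.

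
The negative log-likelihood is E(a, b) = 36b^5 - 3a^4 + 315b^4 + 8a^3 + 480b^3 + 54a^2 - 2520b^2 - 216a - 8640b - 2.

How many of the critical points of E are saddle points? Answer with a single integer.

6

E separates as a function of a plus a function of b, so ∇E=0 decouples.
∂E/∂a = -12(a - 3)(a - 2)(a + 3) = 0 at a ∈ {-3, 2, 3}; ∂E/∂b = 180(b - 2)(b + 2)(b + 3)(b + 4) = 0 at b ∈ {-4, -3, -2, 2}.
The Hessian is diagonal: diag(E_aa, E_bb). Second derivatives: E_aa(-3)=-360, E_aa(2)=60, E_aa(3)=-72; E_bb(-4)=-2160, E_bb(-3)=900, E_bb(-2)=-1440, E_bb(2)=21600.
Saddle points occur where the two diagonal entries have opposite signs: (-3, -3), (-3, 2), (2, -4), (2, -2), (3, -3), (3, 2). Count: 6.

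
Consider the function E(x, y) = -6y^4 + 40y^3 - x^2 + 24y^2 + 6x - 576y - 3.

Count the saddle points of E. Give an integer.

1

E separates as a function of x plus a function of y, so ∇E=0 decouples.
∂E/∂x = -2(x - 3) = 0 at x ∈ {3}; ∂E/∂y = -24(y - 4)(y - 3)(y + 2) = 0 at y ∈ {-2, 3, 4}.
The Hessian is diagonal: diag(E_xx, E_yy). Second derivatives: E_xx(3)=-2; E_yy(-2)=-720, E_yy(3)=120, E_yy(4)=-144.
Saddle points occur where the two diagonal entries have opposite signs: (3, 3). Count: 1.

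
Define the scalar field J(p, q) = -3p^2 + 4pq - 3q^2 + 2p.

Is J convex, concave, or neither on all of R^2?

concave

J is quadratic, so its Hessian is the constant matrix H = [[-6, 4], [4, -6]].
det(H) = 20, tr(H) = -12.
det(H) > 0 and tr(H) < 0, so H is negative definite everywhere: concave.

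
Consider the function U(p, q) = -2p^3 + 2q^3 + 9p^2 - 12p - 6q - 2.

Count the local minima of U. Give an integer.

1

U separates as a function of p plus a function of q, so ∇U=0 decouples.
∂U/∂p = -6(p - 2)(p - 1) = 0 at p ∈ {1, 2}; ∂U/∂q = 6(q - 1)(q + 1) = 0 at q ∈ {-1, 1}.
The Hessian is diagonal: diag(U_pp, U_qq). Second derivatives: U_pp(1)=6, U_pp(2)=-6; U_qq(-1)=-12, U_qq(1)=12.
Local minima occur where both diagonal entries positive: (1, 1). Count: 1.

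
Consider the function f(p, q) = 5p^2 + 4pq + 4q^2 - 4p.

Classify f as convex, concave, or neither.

convex

f is quadratic, so its Hessian is the constant matrix H = [[10, 4], [4, 8]].
det(H) = 64, tr(H) = 18.
det(H) > 0 and tr(H) > 0, so H is positive definite everywhere: convex.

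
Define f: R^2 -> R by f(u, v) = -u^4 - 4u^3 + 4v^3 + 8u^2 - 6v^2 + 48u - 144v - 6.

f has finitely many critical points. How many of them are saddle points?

f separates as a function of u plus a function of v, so ∇f=0 decouples.
∂f/∂u = -4(u - 2)(u + 2)(u + 3) = 0 at u ∈ {-3, -2, 2}; ∂f/∂v = 12(v - 4)(v + 3) = 0 at v ∈ {-3, 4}.
The Hessian is diagonal: diag(f_uu, f_vv). Second derivatives: f_uu(-3)=-20, f_uu(-2)=16, f_uu(2)=-80; f_vv(-3)=-84, f_vv(4)=84.
Saddle points occur where the two diagonal entries have opposite signs: (-3, 4), (-2, -3), (2, 4). Count: 3.

3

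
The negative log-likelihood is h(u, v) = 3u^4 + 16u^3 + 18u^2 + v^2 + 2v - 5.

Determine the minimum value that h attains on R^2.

-33

h(u,v) separates as P(u) + Q(v) − 5, so its minimum is min P + min Q − 5.
P'(u) = 12u(u + 1)(u + 3) vanishes at u ∈ {-3, -1, 0}; Q'(v) = 2v + 2 vanishes at v ∈ {-1}.
Local minima of P (where P''>0): P(-3)=-27, P(0)=0. Local minima of Q: Q(-1)=-1.
So the global minimum of h is P(-3) + Q(-1) − 5 = -27 − 1 − 5 = -33, attained at (-3, -1).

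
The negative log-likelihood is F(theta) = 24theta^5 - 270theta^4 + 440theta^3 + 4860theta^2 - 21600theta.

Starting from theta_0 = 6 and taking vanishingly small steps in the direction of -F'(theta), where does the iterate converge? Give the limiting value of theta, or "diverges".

F'(theta) = 120(theta - 5)(theta - 4)(theta - 3)(theta + 3), so F'(6) = 6480.
Gradient descent moves in the -F' direction, i.e. theta is decreasing.
The nearest critical point in that direction is theta = 5, where F'' = 1920 > 0 (a local minimum). The iterate converges there.

5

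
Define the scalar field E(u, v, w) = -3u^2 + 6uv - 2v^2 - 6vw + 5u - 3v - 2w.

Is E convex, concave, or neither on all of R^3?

neither

E is quadratic, so its Hessian is the constant matrix H = [[-6, 6, 0], [6, -4, -6], [0, -6, 0]].
Leading principal minors: -6, -12, 216.
Neither pattern holds ⇒ H is indefinite ⇒ neither convex nor concave.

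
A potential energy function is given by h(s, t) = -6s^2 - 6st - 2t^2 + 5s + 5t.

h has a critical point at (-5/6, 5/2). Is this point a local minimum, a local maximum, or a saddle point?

The Hessian of h is constant: H = [[-12, -6], [-6, -4]].
det(H) = (-12)·(-4) − (-6)² = 12.
det(H) > 0 and tr(H) = -16 < 0, so H is negative definite and the point is a local maximum.

local maximum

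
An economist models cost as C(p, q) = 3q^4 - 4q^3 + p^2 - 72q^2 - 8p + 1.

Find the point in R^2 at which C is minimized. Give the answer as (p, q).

(4, 4)

C(p,q) separates as A(p) + B(q) + 1, so its minimum is min A + min B + 1.
A'(p) = 2p - 8 vanishes at p ∈ {4}; B'(q) = 12q(q - 4)(q + 3) vanishes at q ∈ {-3, 0, 4}.
Local minima of A (where A''>0): A(4)=-16. Local minima of B: B(-3)=-297, B(4)=-640.
So the global minimum of C is A(4) + B(4) + 1 = -16 − 640 + 1 = -655, attained at (4, 4).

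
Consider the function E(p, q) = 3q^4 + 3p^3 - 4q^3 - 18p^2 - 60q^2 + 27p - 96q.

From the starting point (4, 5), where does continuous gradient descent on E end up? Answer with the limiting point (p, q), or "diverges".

(3, 4)

E is separable, so gradient descent decouples: p follows -∂E/∂p, q follows -∂E/∂q.
∂E/∂p = 9(p - 3)(p - 1); at p=4 this is 27, so p decreases.
∂E/∂q = 12(q - 4)(q + 1)(q + 2); at q=5 this is 504, so q decreases.
p converges to its nearest critical value 3 (a local min of the p-part); q converges to 4. The iterate converges to (3, 4).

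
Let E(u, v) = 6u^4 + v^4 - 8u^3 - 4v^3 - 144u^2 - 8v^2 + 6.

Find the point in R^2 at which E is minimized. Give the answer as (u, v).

(4, 4)

E(u,v) separates as P(u) + Q(v) + 6, so its minimum is min P + min Q + 6.
P'(u) = 24u(u - 4)(u + 3) vanishes at u ∈ {-3, 0, 4}; Q'(v) = 4v(v - 4)(v + 1) vanishes at v ∈ {-1, 0, 4}.
Local minima of P (where P''>0): P(-3)=-594, P(4)=-1280. Local minima of Q: Q(-1)=-3, Q(4)=-128.
So the global minimum of E is P(4) + Q(4) + 6 = -1280 − 128 + 6 = -1402, attained at (4, 4).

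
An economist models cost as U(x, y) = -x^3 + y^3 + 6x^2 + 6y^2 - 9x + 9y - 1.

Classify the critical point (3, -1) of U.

saddle point

The mixed partial ∂²U/∂x∂y is 0, so the Hessian at any point is diag(U_xx, U_yy) = diag(6(-x + 2), 6(y + 2)).
At (3, -1): H = diag(-6, 6).
The eigenvalues have opposite signs, so H is indefinite: a saddle point.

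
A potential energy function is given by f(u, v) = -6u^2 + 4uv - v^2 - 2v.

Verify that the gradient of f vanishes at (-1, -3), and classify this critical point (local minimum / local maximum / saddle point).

∇f = (-12u + 4v, 4u - 2v - 2); substituting (-1, -3) gives ∇f = (0, 0), so (-1, -3) is indeed a critical point.
The Hessian of f is constant: H = [[-12, 4], [4, -2]].
det(H) = (-12)·(-2) − 4² = 8.
det(H) > 0 and tr(H) = -14 < 0, so H is negative definite and the point is a local maximum.

local maximum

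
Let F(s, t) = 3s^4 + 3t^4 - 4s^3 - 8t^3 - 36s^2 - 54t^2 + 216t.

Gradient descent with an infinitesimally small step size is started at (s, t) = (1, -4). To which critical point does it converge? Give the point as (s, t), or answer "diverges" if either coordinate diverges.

(3, -3)

F is separable, so gradient descent decouples: s follows -∂F/∂s, t follows -∂F/∂t.
∂F/∂s = 12s(s - 3)(s + 2); at s=1 this is -72, so s increases.
∂F/∂t = 12(t - 3)(t - 2)(t + 3); at t=-4 this is -504, so t increases.
s converges to its nearest critical value 3 (a local min of the s-part); t converges to -3. The iterate converges to (3, -3).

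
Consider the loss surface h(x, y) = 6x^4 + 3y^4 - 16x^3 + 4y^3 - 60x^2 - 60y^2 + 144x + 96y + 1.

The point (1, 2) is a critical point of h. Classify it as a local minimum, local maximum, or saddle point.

The mixed partial ∂²h/∂x∂y is 0, so the Hessian at any point is diag(h_xx, h_yy) = diag(24(3x^2 - 4x - 5), 12(3y^2 + 2y - 10)).
At (1, 2): H = diag(-144, 72).
The eigenvalues have opposite signs, so H is indefinite: a saddle point.

saddle point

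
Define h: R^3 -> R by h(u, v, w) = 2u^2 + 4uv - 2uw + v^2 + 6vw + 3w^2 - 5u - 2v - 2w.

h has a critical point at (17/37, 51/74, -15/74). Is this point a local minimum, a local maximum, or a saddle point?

saddle point

The Hessian is constant: H = [[4, 4, -2], [4, 2, 6], [-2, 6, 6]].
Leading principal minors: Δ₁ = 4, Δ₂ = -8, Δ₃ = -296.
The minors fit neither the all-positive nor the alternating-sign pattern, so H is indefinite: a saddle point.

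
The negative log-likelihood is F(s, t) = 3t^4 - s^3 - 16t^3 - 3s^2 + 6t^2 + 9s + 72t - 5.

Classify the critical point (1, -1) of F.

saddle point

The mixed partial ∂²F/∂s∂t is 0, so the Hessian at any point is diag(F_ss, F_tt) = diag(-6(s + 1), 12(3t^2 - 8t + 1)).
At (1, -1): H = diag(-12, 144).
The eigenvalues have opposite signs, so H is indefinite: a saddle point.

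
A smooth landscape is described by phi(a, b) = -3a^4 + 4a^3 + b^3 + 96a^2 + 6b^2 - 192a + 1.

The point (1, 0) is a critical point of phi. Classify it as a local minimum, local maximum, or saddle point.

local minimum

The mixed partial ∂²phi/∂a∂b is 0, so the Hessian at any point is diag(phi_aa, phi_bb) = diag(12(-3a^2 + 2a + 16), 6(b + 2)).
At (1, 0): H = diag(180, 12).
Both eigenvalues are positive, so H is positive definite: a local minimum.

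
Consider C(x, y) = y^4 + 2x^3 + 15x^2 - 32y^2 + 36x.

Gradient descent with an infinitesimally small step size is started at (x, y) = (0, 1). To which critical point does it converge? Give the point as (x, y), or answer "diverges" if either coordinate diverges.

(-2, 4)

C is separable, so gradient descent decouples: x follows -∂C/∂x, y follows -∂C/∂y.
∂C/∂x = 6(x + 2)(x + 3); at x=0 this is 36, so x decreases.
∂C/∂y = 4y(y - 4)(y + 4); at y=1 this is -60, so y increases.
x converges to its nearest critical value -2 (a local min of the x-part); y converges to 4. The iterate converges to (-2, 4).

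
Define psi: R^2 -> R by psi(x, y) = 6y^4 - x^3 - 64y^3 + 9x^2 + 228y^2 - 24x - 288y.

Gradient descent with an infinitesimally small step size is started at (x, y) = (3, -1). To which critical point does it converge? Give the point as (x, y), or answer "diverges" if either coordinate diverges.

psi is separable, so gradient descent decouples: x follows -∂psi/∂x, y follows -∂psi/∂y.
∂psi/∂x = -3(x - 4)(x - 2); at x=3 this is 3, so x decreases.
∂psi/∂y = 24(y - 4)(y - 3)(y - 1); at y=-1 this is -960, so y increases.
x converges to its nearest critical value 2 (a local min of the x-part); y converges to 1. The iterate converges to (2, 1).

(2, 1)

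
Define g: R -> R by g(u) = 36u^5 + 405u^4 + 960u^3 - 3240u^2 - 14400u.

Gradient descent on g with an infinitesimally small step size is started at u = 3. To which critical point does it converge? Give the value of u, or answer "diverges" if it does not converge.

g'(u) = 180(u - 2)(u + 2)(u + 4)(u + 5), so g'(3) = 50400.
Gradient descent moves in the -g' direction, i.e. u is decreasing.
The nearest critical point in that direction is u = 2, where g'' = 30240 > 0 (a local minimum). The iterate converges there.

2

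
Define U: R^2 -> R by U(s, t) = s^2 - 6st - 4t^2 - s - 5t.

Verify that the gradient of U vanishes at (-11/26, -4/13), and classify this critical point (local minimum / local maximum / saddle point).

saddle point

∇U = (2s - 6t - 1, -6s - 8t - 5); substituting (-11/26, -4/13) gives ∇U = (0, 0), so (-11/26, -4/13) is indeed a critical point.
The Hessian of U is constant: H = [[2, -6], [-6, -8]].
det(H) = 2·(-8) − (-6)² = -52.
Since det(H) < 0, H is indefinite and the critical point is a saddle point.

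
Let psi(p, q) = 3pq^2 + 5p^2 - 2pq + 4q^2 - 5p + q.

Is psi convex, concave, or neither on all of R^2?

The term 3pq^2 is cubic, so the Hessian is not constant.
∂²psi/∂q² = 6p + 8, which takes both signs as p varies (negative for sufficiently negative p). A diagonal entry of the Hessian changing sign means the Hessian is neither positive- nor negative-semidefinite on all of R^2.

neither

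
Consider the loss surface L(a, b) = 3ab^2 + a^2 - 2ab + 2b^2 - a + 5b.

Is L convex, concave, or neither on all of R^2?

The term 3ab^2 is cubic, so the Hessian is not constant.
∂²L/∂b² = 6a + 4, which takes both signs as a varies (negative for sufficiently negative a). A diagonal entry of the Hessian changing sign means the Hessian is neither positive- nor negative-semidefinite on all of R^2.

neither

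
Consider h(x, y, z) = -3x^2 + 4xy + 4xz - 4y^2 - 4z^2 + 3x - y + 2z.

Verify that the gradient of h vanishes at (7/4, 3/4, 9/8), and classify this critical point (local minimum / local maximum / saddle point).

local maximum

∇h = (-6x + 4y + 4z + 3, 4x - 8y - 1, 4x - 8z + 2); substituting (7/4, 3/4, 9/8) gives ∇h = (0, 0, 0), so (7/4, 3/4, 9/8) is indeed a critical point.
The Hessian is constant: H = [[-6, 4, 4], [4, -8, 0], [4, 0, -8]].
Leading principal minors: Δ₁ = -6, Δ₂ = 32, Δ₃ = -128.
The minors alternate sign starting negative (−, +, −), so H is negative definite: a local maximum.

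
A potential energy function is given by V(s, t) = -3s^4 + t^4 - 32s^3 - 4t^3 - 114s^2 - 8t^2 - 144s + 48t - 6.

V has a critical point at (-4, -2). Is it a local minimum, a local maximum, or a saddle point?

saddle point

The mixed partial ∂²V/∂s∂t is 0, so the Hessian at any point is diag(V_ss, V_tt) = diag(-12(3s^2 + 16s + 19), 4(3t^2 - 6t - 4)).
At (-4, -2): H = diag(-36, 80).
The eigenvalues have opposite signs, so H is indefinite: a saddle point.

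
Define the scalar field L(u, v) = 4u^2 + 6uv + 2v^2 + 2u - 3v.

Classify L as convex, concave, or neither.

neither

L is quadratic, so its Hessian is the constant matrix H = [[8, 6], [6, 4]].
det(H) = -4, tr(H) = 12.
det(H) < 0, so H is indefinite: neither convex nor concave.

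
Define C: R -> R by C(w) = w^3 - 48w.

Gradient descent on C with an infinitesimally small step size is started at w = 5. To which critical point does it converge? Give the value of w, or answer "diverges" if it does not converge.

C'(w) = 3(w - 4)(w + 4), so C'(5) = 27.
Gradient descent moves in the -C' direction, i.e. w is decreasing.
The nearest critical point in that direction is w = 4, where C'' = 24 > 0 (a local minimum). The iterate converges there.

4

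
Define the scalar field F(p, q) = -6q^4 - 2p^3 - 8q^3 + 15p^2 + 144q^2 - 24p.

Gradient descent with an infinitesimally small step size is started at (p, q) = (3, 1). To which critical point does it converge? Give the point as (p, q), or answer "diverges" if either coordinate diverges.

(1, 0)

F is separable, so gradient descent decouples: p follows -∂F/∂p, q follows -∂F/∂q.
∂F/∂p = -6(p - 4)(p - 1); at p=3 this is 12, so p decreases.
∂F/∂q = -24q(q - 3)(q + 4); at q=1 this is 240, so q decreases.
p converges to its nearest critical value 1 (a local min of the p-part); q converges to 0. The iterate converges to (1, 0).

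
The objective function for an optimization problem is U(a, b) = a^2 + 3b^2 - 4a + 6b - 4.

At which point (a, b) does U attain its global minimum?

U(a,b) separates as P(a) + Q(b) − 4, so its minimum is min P + min Q − 4.
P'(a) = 2a - 4 vanishes at a ∈ {2}; Q'(b) = 6b + 6 vanishes at b ∈ {-1}.
Local minima of P (where P''>0): P(2)=-4. Local minima of Q: Q(-1)=-3.
So the global minimum of U is P(2) + Q(-1) − 4 = -4 − 3 − 4 = -11, attained at (2, -1).

(2, -1)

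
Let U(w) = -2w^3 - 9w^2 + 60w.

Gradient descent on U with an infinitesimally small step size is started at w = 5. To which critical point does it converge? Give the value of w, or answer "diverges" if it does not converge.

U'(w) = -6(w - 2)(w + 5), so U'(5) = -180.
Gradient descent moves in the -U' direction, i.e. w is increasing.
There is no critical point above w=5, and U' keeps the same sign, so the iterate runs off to +∞.

diverges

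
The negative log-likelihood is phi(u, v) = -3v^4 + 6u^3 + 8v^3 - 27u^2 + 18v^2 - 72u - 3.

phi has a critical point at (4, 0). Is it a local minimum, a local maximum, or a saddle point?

The mixed partial ∂²phi/∂u∂v is 0, so the Hessian at any point is diag(phi_uu, phi_vv) = diag(18(2u - 3), 12(-3v^2 + 4v + 3)).
At (4, 0): H = diag(90, 36).
Both eigenvalues are positive, so H is positive definite: a local minimum.

local minimum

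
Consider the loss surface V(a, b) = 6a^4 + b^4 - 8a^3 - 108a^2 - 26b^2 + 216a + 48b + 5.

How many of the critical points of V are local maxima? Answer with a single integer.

V separates as a function of a plus a function of b, so ∇V=0 decouples.
∂V/∂a = 24(a - 3)(a - 1)(a + 3) = 0 at a ∈ {-3, 1, 3}; ∂V/∂b = 4(b - 3)(b - 1)(b + 4) = 0 at b ∈ {-4, 1, 3}.
The Hessian is diagonal: diag(V_aa, V_bb). Second derivatives: V_aa(-3)=576, V_aa(1)=-192, V_aa(3)=288; V_bb(-4)=140, V_bb(1)=-40, V_bb(3)=56.
Local maxima occur where both diagonal entries negative: (1, 1). Count: 1.

1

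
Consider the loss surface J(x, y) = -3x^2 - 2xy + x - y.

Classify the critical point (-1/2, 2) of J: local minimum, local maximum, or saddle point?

The Hessian of J is constant: H = [[-6, -2], [-2, 0]].
det(H) = (-6)·0 − (-2)² = -4.
Since det(H) < 0, H is indefinite and the critical point is a saddle point.

saddle point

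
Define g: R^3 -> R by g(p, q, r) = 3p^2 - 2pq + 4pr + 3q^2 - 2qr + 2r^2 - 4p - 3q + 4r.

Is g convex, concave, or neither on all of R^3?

g is quadratic, so its Hessian is the constant matrix H = [[6, -2, 4], [-2, 6, -2], [4, -2, 4]].
Leading principal minors: 6, 32, 40.
All positive ⇒ H ≻ 0 ⇒ convex.

convex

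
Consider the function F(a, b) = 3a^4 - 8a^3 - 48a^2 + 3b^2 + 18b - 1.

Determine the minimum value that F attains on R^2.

-540

F(a,b) separates as P(a) + Q(b) − 1, so its minimum is min P + min Q − 1.
P'(a) = 12a(a - 4)(a + 2) vanishes at a ∈ {-2, 0, 4}; Q'(b) = 6b + 18 vanishes at b ∈ {-3}.
Local minima of P (where P''>0): P(-2)=-80, P(4)=-512. Local minima of Q: Q(-3)=-27.
So the global minimum of F is P(4) + Q(-3) − 1 = -512 − 27 − 1 = -540, attained at (4, -3).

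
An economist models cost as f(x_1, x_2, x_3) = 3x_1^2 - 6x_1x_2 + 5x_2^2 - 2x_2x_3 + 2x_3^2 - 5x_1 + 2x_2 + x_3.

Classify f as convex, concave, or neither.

convex

f is quadratic, so its Hessian is the constant matrix H = [[6, -6, 0], [-6, 10, -2], [0, -2, 4]].
Leading principal minors: 6, 24, 72.
All positive ⇒ H ≻ 0 ⇒ convex.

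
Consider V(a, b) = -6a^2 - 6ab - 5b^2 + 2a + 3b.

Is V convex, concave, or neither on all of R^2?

concave

V is quadratic, so its Hessian is the constant matrix H = [[-12, -6], [-6, -10]].
det(H) = 84, tr(H) = -22.
det(H) > 0 and tr(H) < 0, so H is negative definite everywhere: concave.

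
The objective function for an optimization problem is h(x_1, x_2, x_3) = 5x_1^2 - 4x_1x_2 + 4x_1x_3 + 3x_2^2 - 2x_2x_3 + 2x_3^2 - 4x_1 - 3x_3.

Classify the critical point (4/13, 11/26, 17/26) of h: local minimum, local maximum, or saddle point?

The Hessian is constant: H = [[10, -4, 4], [-4, 6, -2], [4, -2, 4]].
Leading principal minors: Δ₁ = 10, Δ₂ = 44, Δ₃ = 104.
All leading minors are positive, so H is positive definite: a local minimum.

local minimum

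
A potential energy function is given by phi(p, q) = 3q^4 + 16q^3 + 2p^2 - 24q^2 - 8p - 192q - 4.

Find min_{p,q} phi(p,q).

phi(p,q) separates as A(p) + B(q) − 4, so its minimum is min A + min B − 4.
A'(p) = 4p - 8 vanishes at p ∈ {2}; B'(q) = 12(q - 2)(q + 2)(q + 4) vanishes at q ∈ {-4, -2, 2}.
Local minima of A (where A''>0): A(2)=-8. Local minima of B: B(-4)=128, B(2)=-304.
So the global minimum of phi is A(2) + B(2) − 4 = -8 − 304 − 4 = -316, attained at (2, 2).

-316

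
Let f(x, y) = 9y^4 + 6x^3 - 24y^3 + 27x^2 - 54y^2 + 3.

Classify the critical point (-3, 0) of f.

local maximum

The mixed partial ∂²f/∂x∂y is 0, so the Hessian at any point is diag(f_xx, f_yy) = diag(18(2x + 3), 36(3y^2 - 4y - 3)).
At (-3, 0): H = diag(-54, -108).
Both eigenvalues are negative, so H is negative definite: a local maximum.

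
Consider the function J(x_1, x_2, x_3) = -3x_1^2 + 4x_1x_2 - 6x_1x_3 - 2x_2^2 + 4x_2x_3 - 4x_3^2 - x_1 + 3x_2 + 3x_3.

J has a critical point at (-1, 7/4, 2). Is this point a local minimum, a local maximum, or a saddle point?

local maximum

The Hessian is constant: H = [[-6, 4, -6], [4, -4, 4], [-6, 4, -8]].
Leading principal minors: Δ₁ = -6, Δ₂ = 8, Δ₃ = -16.
The minors alternate sign starting negative (−, +, −), so H is negative definite: a local maximum.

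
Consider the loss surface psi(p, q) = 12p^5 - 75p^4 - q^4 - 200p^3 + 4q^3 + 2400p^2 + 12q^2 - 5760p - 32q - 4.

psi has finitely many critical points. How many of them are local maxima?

psi separates as a function of p plus a function of q, so ∇psi=0 decouples.
∂psi/∂p = 60(p - 4)(p - 3)(p - 2)(p + 4) = 0 at p ∈ {-4, 2, 3, 4}; ∂psi/∂q = -4(q - 4)(q - 1)(q + 2) = 0 at q ∈ {-2, 1, 4}.
The Hessian is diagonal: diag(psi_pp, psi_qq). Second derivatives: psi_pp(-4)=-20160, psi_pp(2)=720, psi_pp(3)=-420, psi_pp(4)=960; psi_qq(-2)=-72, psi_qq(1)=36, psi_qq(4)=-72.
Local maxima occur where both diagonal entries negative: (-4, -2), (-4, 4), (3, -2), (3, 4). Count: 4.

4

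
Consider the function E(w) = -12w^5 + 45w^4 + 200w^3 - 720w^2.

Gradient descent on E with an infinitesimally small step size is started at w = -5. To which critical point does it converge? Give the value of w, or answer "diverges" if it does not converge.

-3

E'(w) = -60w(w - 4)(w - 2)(w + 3), so E'(-5) = -37800.
Gradient descent moves in the -E' direction, i.e. w is increasing.
The nearest critical point in that direction is w = -3, where E'' = 6300 > 0 (a local minimum). The iterate converges there.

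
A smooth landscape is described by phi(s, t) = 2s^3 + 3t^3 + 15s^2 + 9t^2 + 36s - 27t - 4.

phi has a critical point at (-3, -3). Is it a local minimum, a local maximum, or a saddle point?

local maximum

The mixed partial ∂²phi/∂s∂t is 0, so the Hessian at any point is diag(phi_ss, phi_tt) = diag(6(2s + 5), 18(t + 1)).
At (-3, -3): H = diag(-6, -36).
Both eigenvalues are negative, so H is negative definite: a local maximum.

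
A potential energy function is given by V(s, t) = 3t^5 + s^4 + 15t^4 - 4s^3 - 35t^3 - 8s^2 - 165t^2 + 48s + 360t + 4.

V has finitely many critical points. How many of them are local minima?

V separates as a function of s plus a function of t, so ∇V=0 decouples.
∂V/∂s = 4(s - 3)(s - 2)(s + 2) = 0 at s ∈ {-2, 2, 3}; ∂V/∂t = 15(t - 2)(t - 1)(t + 3)(t + 4) = 0 at t ∈ {-4, -3, 1, 2}.
The Hessian is diagonal: diag(V_ss, V_tt). Second derivatives: V_ss(-2)=80, V_ss(2)=-16, V_ss(3)=20; V_tt(-4)=-450, V_tt(-3)=300, V_tt(1)=-300, V_tt(2)=450.
Local minima occur where both diagonal entries positive: (-2, -3), (-2, 2), (3, -3), (3, 2). Count: 4.

4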